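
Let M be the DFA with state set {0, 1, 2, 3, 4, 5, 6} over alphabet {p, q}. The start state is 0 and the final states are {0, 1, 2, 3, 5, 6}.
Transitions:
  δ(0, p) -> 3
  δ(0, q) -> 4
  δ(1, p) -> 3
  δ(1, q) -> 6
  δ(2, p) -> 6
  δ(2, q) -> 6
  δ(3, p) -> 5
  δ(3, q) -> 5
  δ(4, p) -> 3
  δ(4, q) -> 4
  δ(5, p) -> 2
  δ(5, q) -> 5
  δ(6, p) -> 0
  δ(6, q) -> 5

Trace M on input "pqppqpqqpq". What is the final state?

0 --p--> 3
3 --q--> 5
5 --p--> 2
2 --p--> 6
6 --q--> 5
5 --p--> 2
2 --q--> 6
6 --q--> 5
5 --p--> 2
2 --q--> 6

6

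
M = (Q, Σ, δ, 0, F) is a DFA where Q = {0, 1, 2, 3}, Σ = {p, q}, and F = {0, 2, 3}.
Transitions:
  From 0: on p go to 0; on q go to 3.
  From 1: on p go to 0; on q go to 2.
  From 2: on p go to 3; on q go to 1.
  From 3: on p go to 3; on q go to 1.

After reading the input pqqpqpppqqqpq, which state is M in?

0 --p--> 0
0 --q--> 3
3 --q--> 1
1 --p--> 0
0 --q--> 3
3 --p--> 3
3 --p--> 3
3 --p--> 3
3 --q--> 1
1 --q--> 2
2 --q--> 1
1 --p--> 0
0 --q--> 3

3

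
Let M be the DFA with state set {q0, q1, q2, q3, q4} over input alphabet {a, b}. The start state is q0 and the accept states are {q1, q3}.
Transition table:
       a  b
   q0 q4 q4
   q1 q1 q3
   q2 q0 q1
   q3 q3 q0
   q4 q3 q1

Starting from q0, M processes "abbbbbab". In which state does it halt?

q0 --a--> q4
q4 --b--> q1
q1 --b--> q3
q3 --b--> q0
q0 --b--> q4
q4 --b--> q1
q1 --a--> q1
q1 --b--> q3

q3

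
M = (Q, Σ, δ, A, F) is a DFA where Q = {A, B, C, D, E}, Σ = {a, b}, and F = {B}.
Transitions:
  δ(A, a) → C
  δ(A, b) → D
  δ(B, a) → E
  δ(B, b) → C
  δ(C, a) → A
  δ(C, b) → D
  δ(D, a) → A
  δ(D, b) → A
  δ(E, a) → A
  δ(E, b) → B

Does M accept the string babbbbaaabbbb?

A --b--> D
D --a--> A
A --b--> D
D --b--> A
A --b--> D
D --b--> A
A --a--> C
C --a--> A
A --a--> C
C --b--> D
D --b--> A
A --b--> D
D --b--> A
End in state A, which is not an accepting state.

rejected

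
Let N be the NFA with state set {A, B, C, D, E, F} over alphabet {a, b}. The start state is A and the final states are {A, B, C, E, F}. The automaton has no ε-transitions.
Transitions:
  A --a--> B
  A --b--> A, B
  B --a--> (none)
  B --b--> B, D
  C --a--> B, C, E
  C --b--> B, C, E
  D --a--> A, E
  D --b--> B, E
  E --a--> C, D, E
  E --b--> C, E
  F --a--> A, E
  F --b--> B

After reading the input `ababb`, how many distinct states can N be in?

5

Start: {A}
read a: {B}
read b: {B, D}
read a: {A, E}
read b: {A, B, C, E}
read b: {A, B, C, D, E}
Final reachable set {A, B, C, D, E} has 5 states.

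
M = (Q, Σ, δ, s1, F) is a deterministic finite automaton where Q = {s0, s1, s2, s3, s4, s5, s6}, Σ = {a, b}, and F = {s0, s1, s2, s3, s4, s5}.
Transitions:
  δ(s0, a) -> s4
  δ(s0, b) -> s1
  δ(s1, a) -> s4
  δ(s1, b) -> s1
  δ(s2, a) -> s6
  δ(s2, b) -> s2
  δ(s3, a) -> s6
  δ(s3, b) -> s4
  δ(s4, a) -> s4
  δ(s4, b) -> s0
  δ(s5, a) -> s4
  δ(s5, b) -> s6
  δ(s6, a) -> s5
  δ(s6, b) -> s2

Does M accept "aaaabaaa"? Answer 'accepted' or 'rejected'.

s1 --a--> s4
s4 --a--> s4
s4 --a--> s4
s4 --a--> s4
s4 --b--> s0
s0 --a--> s4
s4 --a--> s4
s4 --a--> s4
End in state s4, which is an accepting state.

accepted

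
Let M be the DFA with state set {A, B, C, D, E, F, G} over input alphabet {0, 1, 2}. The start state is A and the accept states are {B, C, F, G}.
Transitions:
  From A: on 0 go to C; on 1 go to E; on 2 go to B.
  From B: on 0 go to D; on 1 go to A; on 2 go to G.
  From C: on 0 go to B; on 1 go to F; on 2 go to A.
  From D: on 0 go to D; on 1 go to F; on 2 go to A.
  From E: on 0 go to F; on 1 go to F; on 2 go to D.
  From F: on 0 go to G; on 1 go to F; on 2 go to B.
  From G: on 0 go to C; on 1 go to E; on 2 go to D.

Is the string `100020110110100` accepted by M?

A --1--> E
E --0--> F
F --0--> G
G --0--> C
C --2--> A
A --0--> C
C --1--> F
F --1--> F
F --0--> G
G --1--> E
E --1--> F
F --0--> G
G --1--> E
E --0--> F
F --0--> G
End in state G, which is an accepting state.

accepted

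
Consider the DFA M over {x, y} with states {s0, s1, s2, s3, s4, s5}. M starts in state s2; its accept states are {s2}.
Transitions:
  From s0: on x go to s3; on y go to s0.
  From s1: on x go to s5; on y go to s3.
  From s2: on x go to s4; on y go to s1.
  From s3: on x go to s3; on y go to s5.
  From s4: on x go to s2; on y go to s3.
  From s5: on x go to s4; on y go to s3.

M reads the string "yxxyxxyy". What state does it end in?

s3

s2 --y--> s1
s1 --x--> s5
s5 --x--> s4
s4 --y--> s3
s3 --x--> s3
s3 --x--> s3
s3 --y--> s5
s5 --y--> s3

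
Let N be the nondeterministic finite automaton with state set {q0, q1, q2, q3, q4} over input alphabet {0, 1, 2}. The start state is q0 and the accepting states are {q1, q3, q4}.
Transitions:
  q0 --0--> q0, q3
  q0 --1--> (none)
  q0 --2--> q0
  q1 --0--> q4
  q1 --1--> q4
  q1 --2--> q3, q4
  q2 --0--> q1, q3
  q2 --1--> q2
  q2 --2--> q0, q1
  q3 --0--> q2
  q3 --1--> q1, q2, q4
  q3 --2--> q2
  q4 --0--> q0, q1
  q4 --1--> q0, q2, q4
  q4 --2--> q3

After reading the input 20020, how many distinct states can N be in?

Start: {q0}
read 2: {q0}
read 0: {q0, q3}
read 0: {q0, q2, q3}
read 2: {q0, q1, q2}
read 0: {q0, q1, q3, q4}
Final reachable set {q0, q1, q3, q4} has 4 states.

4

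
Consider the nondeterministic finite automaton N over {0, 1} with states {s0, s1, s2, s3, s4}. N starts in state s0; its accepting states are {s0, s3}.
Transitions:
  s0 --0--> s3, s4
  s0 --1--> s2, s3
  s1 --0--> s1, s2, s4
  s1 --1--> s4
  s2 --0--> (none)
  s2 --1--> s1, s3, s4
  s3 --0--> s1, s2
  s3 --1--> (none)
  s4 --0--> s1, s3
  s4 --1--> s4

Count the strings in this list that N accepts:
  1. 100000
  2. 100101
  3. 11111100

100000: accepted
100101: accepted
11111100: rejected

2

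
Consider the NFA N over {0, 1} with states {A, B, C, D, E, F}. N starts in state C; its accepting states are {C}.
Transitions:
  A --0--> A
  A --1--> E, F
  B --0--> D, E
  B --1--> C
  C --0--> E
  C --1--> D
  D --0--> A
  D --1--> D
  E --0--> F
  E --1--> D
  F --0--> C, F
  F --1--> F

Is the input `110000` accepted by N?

Start: {C}
read 1: {D}
read 1: {D}
read 0: {A}
read 0: {A}
read 0: {A}
read 0: {A}
Reachable ∩ accepting = {} — empty.

rejected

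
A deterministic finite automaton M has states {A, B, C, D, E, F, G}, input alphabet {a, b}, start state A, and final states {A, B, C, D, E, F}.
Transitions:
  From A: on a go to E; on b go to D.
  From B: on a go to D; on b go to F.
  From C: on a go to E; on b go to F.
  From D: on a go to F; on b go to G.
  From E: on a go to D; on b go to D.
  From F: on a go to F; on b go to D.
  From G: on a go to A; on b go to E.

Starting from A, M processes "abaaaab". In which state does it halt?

D

A --a--> E
E --b--> D
D --a--> F
F --a--> F
F --a--> F
F --a--> F
F --b--> D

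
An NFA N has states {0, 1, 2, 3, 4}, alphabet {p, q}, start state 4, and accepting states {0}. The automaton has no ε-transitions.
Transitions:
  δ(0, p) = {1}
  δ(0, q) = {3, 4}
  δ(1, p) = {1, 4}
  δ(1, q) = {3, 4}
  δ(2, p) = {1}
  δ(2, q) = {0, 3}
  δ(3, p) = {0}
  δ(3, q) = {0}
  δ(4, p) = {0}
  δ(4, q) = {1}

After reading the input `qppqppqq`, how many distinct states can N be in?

4

Start: {4}
read q: {1}
read p: {1, 4}
read p: {0, 1, 4}
read q: {1, 3, 4}
read p: {0, 1, 4}
read p: {0, 1, 4}
read q: {1, 3, 4}
read q: {0, 1, 3, 4}
Final reachable set {0, 1, 3, 4} has 4 states.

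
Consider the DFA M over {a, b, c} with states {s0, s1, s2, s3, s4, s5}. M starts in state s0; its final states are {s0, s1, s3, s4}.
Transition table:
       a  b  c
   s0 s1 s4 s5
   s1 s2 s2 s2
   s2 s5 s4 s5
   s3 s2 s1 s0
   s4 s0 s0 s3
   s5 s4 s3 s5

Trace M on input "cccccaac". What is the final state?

s5

s0 --c--> s5
s5 --c--> s5
s5 --c--> s5
s5 --c--> s5
s5 --c--> s5
s5 --a--> s4
s4 --a--> s0
s0 --c--> s5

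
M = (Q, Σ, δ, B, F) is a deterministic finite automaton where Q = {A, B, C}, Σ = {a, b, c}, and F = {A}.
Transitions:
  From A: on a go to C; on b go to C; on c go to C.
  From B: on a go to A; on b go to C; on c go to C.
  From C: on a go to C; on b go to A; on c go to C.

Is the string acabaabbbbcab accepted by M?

B --a--> A
A --c--> C
C --a--> C
C --b--> A
A --a--> C
C --a--> C
C --b--> A
A --b--> C
C --b--> A
A --b--> C
C --c--> C
C --a--> C
C --b--> A
End in state A, which is an accepting state.

accepted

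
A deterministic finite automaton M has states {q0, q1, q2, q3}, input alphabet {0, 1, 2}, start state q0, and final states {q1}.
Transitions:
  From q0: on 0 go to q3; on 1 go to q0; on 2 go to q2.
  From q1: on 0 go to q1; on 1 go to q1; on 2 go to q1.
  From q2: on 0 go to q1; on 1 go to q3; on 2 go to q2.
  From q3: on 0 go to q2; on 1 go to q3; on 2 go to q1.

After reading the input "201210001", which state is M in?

q0 --2--> q2
q2 --0--> q1
q1 --1--> q1
q1 --2--> q1
q1 --1--> q1
q1 --0--> q1
q1 --0--> q1
q1 --0--> q1
q1 --1--> q1

q1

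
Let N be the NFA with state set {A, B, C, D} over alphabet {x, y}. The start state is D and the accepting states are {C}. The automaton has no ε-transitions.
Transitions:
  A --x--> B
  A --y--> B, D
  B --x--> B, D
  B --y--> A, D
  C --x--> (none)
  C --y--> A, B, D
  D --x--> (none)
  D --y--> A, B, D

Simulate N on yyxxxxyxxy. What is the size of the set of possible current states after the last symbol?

3

Start: {D}
read y: {A, B, D}
read y: {A, B, D}
read x: {B, D}
read x: {B, D}
read x: {B, D}
read x: {B, D}
read y: {A, B, D}
read x: {B, D}
read x: {B, D}
read y: {A, B, D}
Final reachable set {A, B, D} has 3 states.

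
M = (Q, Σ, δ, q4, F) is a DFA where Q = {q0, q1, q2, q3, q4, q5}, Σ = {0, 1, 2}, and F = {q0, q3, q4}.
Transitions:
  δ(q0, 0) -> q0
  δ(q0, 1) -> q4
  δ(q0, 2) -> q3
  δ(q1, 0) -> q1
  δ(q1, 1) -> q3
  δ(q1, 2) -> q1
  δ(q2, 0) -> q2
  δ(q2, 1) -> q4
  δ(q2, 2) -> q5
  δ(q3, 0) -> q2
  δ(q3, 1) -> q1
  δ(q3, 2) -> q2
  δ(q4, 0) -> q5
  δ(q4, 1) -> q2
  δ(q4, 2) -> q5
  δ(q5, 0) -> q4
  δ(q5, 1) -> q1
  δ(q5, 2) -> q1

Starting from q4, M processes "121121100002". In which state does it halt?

q4 --1--> q2
q2 --2--> q5
q5 --1--> q1
q1 --1--> q3
q3 --2--> q2
q2 --1--> q4
q4 --1--> q2
q2 --0--> q2
q2 --0--> q2
q2 --0--> q2
q2 --0--> q2
q2 --2--> q5

q5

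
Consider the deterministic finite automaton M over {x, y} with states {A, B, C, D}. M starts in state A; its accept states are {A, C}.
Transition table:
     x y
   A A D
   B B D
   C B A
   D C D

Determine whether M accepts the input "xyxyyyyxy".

accepted

A --x--> A
A --y--> D
D --x--> C
C --y--> A
A --y--> D
D --y--> D
D --y--> D
D --x--> C
C --y--> A
End in state A, which is an accepting state.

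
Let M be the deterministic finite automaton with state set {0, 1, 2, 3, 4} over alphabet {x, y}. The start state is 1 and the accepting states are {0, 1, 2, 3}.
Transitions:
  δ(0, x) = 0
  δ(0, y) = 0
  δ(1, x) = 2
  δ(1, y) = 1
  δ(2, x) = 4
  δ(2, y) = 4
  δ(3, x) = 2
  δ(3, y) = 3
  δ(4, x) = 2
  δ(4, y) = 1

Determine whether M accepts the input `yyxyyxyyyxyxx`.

1 --y--> 1
1 --y--> 1
1 --x--> 2
2 --y--> 4
4 --y--> 1
1 --x--> 2
2 --y--> 4
4 --y--> 1
1 --y--> 1
1 --x--> 2
2 --y--> 4
4 --x--> 2
2 --x--> 4
End in state 4, which is not an accepting state.

rejected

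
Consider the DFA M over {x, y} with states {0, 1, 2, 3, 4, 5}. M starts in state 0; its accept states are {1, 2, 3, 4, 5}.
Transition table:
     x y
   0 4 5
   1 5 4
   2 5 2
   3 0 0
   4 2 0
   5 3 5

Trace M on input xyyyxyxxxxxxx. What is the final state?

0 --x--> 4
4 --y--> 0
0 --y--> 5
5 --y--> 5
5 --x--> 3
3 --y--> 0
0 --x--> 4
4 --x--> 2
2 --x--> 5
5 --x--> 3
3 --x--> 0
0 --x--> 4
4 --x--> 2

2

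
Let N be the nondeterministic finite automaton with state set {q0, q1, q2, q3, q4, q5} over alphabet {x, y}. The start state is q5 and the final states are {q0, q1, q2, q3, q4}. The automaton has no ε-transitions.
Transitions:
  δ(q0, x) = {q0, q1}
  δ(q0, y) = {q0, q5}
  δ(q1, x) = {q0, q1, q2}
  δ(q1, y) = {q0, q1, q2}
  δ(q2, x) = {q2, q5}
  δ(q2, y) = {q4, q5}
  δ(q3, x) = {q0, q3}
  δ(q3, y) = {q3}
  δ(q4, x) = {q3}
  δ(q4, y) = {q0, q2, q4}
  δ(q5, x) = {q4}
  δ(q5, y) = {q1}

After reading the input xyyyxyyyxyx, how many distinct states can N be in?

Start: {q5}
read x: {q4}
read y: {q0, q2, q4}
read y: {q0, q2, q4, q5}
read y: {q0, q1, q2, q4, q5}
read x: {q0, q1, q2, q3, q4, q5}
read y: {q0, q1, q2, q3, q4, q5}
read y: {q0, q1, q2, q3, q4, q5}
read y: {q0, q1, q2, q3, q4, q5}
read x: {q0, q1, q2, q3, q4, q5}
read y: {q0, q1, q2, q3, q4, q5}
read x: {q0, q1, q2, q3, q4, q5}
Final reachable set {q0, q1, q2, q3, q4, q5} has 6 states.

6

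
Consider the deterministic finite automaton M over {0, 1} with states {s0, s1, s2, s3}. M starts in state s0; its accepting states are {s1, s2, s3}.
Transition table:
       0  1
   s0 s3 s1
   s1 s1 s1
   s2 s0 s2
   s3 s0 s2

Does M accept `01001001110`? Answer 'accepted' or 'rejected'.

s0 --0--> s3
s3 --1--> s2
s2 --0--> s0
s0 --0--> s3
s3 --1--> s2
s2 --0--> s0
s0 --0--> s3
s3 --1--> s2
s2 --1--> s2
s2 --1--> s2
s2 --0--> s0
End in state s0, which is not an accepting state.

rejected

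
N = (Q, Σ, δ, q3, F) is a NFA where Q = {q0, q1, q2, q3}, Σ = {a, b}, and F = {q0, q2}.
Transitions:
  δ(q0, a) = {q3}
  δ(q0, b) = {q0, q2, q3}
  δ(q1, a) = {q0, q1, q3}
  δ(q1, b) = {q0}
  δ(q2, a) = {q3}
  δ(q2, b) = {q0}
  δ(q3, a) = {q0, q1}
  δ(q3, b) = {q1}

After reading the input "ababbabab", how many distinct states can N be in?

Start: {q3}
read a: {q0, q1}
read b: {q0, q2, q3}
read a: {q0, q1, q3}
read b: {q0, q1, q2, q3}
read b: {q0, q1, q2, q3}
read a: {q0, q1, q3}
read b: {q0, q1, q2, q3}
read a: {q0, q1, q3}
read b: {q0, q1, q2, q3}
Final reachable set {q0, q1, q2, q3} has 4 states.

4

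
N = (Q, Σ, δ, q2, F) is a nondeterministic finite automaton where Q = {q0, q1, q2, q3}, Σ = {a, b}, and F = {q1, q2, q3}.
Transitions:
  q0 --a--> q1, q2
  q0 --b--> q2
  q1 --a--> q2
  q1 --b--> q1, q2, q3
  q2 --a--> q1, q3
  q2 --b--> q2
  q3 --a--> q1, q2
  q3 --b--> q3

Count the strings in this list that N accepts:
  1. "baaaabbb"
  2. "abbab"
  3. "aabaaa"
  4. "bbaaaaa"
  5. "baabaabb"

"baaaabbb": accepted
"abbab": accepted
"aabaaa": accepted
"bbaaaaa": accepted
"baabaabb": accepted

5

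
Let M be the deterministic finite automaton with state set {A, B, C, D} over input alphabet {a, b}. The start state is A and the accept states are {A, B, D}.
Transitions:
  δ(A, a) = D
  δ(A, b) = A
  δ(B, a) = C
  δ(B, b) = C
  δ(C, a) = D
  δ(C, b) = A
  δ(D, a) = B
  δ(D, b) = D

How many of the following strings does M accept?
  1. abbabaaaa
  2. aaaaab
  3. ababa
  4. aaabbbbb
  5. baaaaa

abbabaaaa: accepted
aaaaab: rejected
ababa: accepted
aaabbbbb: accepted
baaaaa: accepted

4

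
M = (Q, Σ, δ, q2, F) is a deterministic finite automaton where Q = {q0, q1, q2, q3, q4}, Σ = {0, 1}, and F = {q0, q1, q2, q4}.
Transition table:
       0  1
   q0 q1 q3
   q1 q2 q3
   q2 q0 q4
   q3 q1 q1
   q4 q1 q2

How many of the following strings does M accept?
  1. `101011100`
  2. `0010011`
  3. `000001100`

3

`101011100`: accepted
`0010011`: accepted
`000001100`: accepted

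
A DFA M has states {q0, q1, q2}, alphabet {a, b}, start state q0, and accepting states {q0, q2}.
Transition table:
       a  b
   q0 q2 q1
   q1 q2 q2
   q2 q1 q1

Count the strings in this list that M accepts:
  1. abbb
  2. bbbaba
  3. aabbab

1

abbb: rejected
bbbaba: accepted
aabbab: rejected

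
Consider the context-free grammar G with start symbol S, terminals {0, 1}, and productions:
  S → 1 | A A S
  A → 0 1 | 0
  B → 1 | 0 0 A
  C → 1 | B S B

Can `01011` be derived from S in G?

S ⇒ AAS ⇒ 01AS ⇒ 0101S ⇒ 01011

yes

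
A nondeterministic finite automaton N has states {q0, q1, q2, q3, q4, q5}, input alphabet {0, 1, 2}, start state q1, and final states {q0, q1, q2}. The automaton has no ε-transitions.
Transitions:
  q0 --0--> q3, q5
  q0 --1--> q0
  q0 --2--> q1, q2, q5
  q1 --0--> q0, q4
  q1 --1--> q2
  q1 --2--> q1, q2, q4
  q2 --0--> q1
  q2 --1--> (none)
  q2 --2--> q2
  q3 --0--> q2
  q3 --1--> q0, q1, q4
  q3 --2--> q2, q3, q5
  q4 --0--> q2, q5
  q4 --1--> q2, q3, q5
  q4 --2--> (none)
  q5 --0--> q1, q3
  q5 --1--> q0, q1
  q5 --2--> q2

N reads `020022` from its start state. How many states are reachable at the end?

5

Start: {q1}
read 0: {q0, q4}
read 2: {q1, q2, q5}
read 0: {q0, q1, q3, q4}
read 0: {q0, q2, q3, q4, q5}
read 2: {q1, q2, q3, q5}
read 2: {q1, q2, q3, q4, q5}
Final reachable set {q1, q2, q3, q4, q5} has 5 states.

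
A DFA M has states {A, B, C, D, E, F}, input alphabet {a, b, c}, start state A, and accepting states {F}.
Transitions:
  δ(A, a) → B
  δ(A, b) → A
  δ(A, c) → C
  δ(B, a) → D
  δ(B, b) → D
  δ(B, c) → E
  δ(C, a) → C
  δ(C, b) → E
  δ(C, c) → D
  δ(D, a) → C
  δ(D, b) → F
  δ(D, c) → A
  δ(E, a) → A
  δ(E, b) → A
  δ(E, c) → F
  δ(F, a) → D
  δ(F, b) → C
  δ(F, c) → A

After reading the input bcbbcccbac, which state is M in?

E

A --b--> A
A --c--> C
C --b--> E
E --b--> A
A --c--> C
C --c--> D
D --c--> A
A --b--> A
A --a--> B
B --c--> E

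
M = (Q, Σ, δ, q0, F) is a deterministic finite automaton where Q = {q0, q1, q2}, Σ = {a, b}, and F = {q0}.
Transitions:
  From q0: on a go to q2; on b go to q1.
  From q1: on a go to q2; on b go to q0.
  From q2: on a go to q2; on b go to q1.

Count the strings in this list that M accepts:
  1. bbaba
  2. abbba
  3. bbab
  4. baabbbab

bbaba: rejected
abbba: rejected
bbab: rejected
baabbbab: rejected

0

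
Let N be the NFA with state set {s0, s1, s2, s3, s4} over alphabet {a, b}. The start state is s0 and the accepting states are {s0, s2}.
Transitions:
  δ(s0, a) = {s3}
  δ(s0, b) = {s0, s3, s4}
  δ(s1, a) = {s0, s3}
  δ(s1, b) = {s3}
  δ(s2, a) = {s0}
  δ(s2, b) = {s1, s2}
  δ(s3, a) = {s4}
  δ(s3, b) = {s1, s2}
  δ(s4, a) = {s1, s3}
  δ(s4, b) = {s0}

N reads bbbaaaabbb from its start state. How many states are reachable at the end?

Start: {s0}
read b: {s0, s3, s4}
read b: {s0, s1, s2, s3, s4}
read b: {s0, s1, s2, s3, s4}
read a: {s0, s1, s3, s4}
read a: {s0, s1, s3, s4}
read a: {s0, s1, s3, s4}
read a: {s0, s1, s3, s4}
read b: {s0, s1, s2, s3, s4}
read b: {s0, s1, s2, s3, s4}
read b: {s0, s1, s2, s3, s4}
Final reachable set {s0, s1, s2, s3, s4} has 5 states.

5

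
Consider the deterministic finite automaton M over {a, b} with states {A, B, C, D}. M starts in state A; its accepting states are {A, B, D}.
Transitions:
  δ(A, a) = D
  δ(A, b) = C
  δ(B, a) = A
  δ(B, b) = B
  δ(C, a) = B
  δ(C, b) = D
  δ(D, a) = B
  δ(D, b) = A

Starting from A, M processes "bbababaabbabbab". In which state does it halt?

C

A --b--> C
C --b--> D
D --a--> B
B --b--> B
B --a--> A
A --b--> C
C --a--> B
B --a--> A
A --b--> C
C --b--> D
D --a--> B
B --b--> B
B --b--> B
B --a--> A
A --b--> C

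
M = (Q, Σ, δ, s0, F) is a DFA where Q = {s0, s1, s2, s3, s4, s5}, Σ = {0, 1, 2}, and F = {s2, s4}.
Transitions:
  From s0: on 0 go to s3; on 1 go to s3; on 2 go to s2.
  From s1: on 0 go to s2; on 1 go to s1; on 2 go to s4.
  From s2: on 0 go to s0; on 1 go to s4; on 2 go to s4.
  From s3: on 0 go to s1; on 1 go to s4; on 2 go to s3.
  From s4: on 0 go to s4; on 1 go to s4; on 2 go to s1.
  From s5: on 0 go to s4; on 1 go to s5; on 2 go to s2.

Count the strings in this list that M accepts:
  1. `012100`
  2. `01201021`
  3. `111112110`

`012100`: rejected
`01201021`: rejected
`111112110`: accepted

1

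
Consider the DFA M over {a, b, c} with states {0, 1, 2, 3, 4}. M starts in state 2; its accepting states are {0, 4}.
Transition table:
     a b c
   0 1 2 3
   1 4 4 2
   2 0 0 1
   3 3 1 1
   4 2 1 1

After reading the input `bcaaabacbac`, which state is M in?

2 --b--> 0
0 --c--> 3
3 --a--> 3
3 --a--> 3
3 --a--> 3
3 --b--> 1
1 --a--> 4
4 --c--> 1
1 --b--> 4
4 --a--> 2
2 --c--> 1

1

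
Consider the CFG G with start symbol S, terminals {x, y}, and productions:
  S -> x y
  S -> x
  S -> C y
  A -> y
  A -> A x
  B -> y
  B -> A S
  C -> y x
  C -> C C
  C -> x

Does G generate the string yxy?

yes

S ⇒ Cy ⇒ yxy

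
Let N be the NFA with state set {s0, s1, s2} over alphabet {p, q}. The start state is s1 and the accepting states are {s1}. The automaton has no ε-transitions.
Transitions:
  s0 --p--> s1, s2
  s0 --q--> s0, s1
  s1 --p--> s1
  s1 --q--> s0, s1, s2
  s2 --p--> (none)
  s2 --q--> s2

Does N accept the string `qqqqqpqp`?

Start: {s1}
read q: {s0, s1, s2}
read q: {s0, s1, s2}
read q: {s0, s1, s2}
read q: {s0, s1, s2}
read q: {s0, s1, s2}
read p: {s1, s2}
read q: {s0, s1, s2}
read p: {s1, s2}
Reachable ∩ accepting = {s1} — nonempty.

accepted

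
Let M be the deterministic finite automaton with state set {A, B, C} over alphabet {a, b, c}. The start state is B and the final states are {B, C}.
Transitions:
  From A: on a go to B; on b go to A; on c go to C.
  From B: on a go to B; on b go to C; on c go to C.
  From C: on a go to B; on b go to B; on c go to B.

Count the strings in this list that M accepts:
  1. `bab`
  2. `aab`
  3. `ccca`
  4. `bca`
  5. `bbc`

`bab`: accepted
`aab`: accepted
`ccca`: accepted
`bca`: accepted
`bbc`: accepted

5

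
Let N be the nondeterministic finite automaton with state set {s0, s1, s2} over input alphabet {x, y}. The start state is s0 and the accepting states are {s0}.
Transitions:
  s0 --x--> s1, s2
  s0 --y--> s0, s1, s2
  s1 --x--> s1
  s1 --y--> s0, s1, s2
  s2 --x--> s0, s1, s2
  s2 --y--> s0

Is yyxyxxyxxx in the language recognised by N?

accepted

Start: {s0}
read y: {s0, s1, s2}
read y: {s0, s1, s2}
read x: {s0, s1, s2}
read y: {s0, s1, s2}
read x: {s0, s1, s2}
read x: {s0, s1, s2}
read y: {s0, s1, s2}
read x: {s0, s1, s2}
read x: {s0, s1, s2}
read x: {s0, s1, s2}
Reachable ∩ accepting = {s0} — nonempty.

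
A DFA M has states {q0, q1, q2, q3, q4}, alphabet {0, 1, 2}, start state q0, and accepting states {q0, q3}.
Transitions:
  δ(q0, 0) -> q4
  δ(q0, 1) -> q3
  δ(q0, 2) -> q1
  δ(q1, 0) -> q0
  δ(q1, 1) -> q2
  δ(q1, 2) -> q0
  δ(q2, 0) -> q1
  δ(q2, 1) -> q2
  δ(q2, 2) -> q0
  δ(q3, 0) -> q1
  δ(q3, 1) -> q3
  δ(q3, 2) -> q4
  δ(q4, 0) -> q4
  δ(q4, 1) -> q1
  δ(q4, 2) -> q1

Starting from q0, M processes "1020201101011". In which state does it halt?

q2

q0 --1--> q3
q3 --0--> q1
q1 --2--> q0
q0 --0--> q4
q4 --2--> q1
q1 --0--> q0
q0 --1--> q3
q3 --1--> q3
q3 --0--> q1
q1 --1--> q2
q2 --0--> q1
q1 --1--> q2
q2 --1--> q2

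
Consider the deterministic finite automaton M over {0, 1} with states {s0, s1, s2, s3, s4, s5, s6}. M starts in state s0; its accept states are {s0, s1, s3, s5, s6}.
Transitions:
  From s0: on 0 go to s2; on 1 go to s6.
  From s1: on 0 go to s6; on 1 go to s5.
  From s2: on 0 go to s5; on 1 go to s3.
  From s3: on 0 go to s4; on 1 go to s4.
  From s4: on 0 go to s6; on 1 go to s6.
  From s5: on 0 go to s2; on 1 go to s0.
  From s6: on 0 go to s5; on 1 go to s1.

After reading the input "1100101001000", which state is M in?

s0 --1--> s6
s6 --1--> s1
s1 --0--> s6
s6 --0--> s5
s5 --1--> s0
s0 --0--> s2
s2 --1--> s3
s3 --0--> s4
s4 --0--> s6
s6 --1--> s1
s1 --0--> s6
s6 --0--> s5
s5 --0--> s2

s2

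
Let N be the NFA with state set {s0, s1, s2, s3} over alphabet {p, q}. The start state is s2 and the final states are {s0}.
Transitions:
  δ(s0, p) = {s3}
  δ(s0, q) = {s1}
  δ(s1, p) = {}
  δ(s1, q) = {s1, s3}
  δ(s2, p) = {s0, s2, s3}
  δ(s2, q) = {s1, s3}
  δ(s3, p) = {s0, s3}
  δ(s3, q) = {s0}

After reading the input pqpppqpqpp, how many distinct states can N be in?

2

Start: {s2}
read p: {s0, s2, s3}
read q: {s0, s1, s3}
read p: {s0, s3}
read p: {s0, s3}
read p: {s0, s3}
read q: {s0, s1}
read p: {s3}
read q: {s0}
read p: {s3}
read p: {s0, s3}
Final reachable set {s0, s3} has 2 states.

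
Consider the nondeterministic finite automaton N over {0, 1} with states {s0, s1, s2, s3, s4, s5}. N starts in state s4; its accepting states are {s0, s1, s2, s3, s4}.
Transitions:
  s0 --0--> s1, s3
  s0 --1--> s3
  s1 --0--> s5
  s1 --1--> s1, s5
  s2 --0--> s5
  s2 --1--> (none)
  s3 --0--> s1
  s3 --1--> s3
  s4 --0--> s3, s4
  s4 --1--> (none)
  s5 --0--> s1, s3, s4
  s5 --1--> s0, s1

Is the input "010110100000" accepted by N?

accepted

Start: {s4}
read 0: {s3, s4}
read 1: {s3}
read 0: {s1}
read 1: {s1, s5}
read 1: {s0, s1, s5}
read 0: {s1, s3, s4, s5}
read 1: {s0, s1, s3, s5}
read 0: {s1, s3, s4, s5}
read 0: {s1, s3, s4, s5}
read 0: {s1, s3, s4, s5}
read 0: {s1, s3, s4, s5}
read 0: {s1, s3, s4, s5}
Reachable ∩ accepting = {s1, s3, s4} — nonempty.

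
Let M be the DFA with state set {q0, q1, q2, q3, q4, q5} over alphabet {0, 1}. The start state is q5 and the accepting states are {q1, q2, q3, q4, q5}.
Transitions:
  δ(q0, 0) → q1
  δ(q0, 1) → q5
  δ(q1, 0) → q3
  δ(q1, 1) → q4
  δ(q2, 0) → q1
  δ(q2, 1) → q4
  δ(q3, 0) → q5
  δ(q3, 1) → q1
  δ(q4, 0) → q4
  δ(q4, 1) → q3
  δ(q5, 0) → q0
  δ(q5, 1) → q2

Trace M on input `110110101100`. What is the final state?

q4

q5 --1--> q2
q2 --1--> q4
q4 --0--> q4
q4 --1--> q3
q3 --1--> q1
q1 --0--> q3
q3 --1--> q1
q1 --0--> q3
q3 --1--> q1
q1 --1--> q4
q4 --0--> q4
q4 --0--> q4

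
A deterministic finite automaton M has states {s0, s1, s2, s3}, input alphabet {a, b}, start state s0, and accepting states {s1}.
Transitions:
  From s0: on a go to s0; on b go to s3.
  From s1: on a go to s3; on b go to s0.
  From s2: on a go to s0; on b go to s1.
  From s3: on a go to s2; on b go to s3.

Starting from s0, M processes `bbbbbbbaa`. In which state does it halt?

s0 --b--> s3
s3 --b--> s3
s3 --b--> s3
s3 --b--> s3
s3 --b--> s3
s3 --b--> s3
s3 --b--> s3
s3 --a--> s2
s2 --a--> s0

s0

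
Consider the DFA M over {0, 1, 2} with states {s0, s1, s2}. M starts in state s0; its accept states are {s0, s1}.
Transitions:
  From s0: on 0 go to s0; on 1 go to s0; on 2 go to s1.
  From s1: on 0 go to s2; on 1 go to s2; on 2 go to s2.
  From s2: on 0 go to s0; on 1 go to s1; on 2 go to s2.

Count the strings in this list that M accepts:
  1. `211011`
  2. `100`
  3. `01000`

2

`211011`: rejected
`100`: accepted
`01000`: accepted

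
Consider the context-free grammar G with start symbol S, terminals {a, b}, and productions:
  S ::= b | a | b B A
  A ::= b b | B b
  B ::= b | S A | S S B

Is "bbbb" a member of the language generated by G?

S ⇒ bBA ⇒ bbA ⇒ bbbb

yes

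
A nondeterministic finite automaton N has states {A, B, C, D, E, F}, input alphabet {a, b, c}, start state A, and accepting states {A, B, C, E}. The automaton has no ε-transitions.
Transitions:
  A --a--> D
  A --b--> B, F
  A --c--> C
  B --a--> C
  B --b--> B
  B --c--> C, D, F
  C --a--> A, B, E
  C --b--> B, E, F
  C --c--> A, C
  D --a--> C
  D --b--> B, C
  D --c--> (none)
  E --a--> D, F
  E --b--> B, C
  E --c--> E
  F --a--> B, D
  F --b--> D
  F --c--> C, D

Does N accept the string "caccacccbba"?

Start: {A}
read c: {C}
read a: {A, B, E}
read c: {C, D, E, F}
read c: {A, C, D, E}
read a: {A, B, C, D, E, F}
read c: {A, C, D, E, F}
read c: {A, C, D, E}
read c: {A, C, E}
read b: {B, C, E, F}
read b: {B, C, D, E, F}
read a: {A, B, C, D, E, F}
Reachable ∩ accepting = {A, B, C, E} — nonempty.

accepted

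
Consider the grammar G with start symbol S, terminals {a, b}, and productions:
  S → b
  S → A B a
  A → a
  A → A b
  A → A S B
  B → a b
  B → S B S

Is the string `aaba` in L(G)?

yes

S ⇒ ABa ⇒ aBa ⇒ aaba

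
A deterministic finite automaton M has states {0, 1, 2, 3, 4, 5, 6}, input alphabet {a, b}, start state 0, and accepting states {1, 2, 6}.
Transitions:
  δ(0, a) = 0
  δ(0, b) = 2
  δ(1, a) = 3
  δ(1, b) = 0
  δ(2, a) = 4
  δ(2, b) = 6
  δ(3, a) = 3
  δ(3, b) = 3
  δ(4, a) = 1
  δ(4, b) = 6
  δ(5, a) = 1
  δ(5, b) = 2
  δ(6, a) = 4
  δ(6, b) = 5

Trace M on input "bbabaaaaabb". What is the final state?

3

0 --b--> 2
2 --b--> 6
6 --a--> 4
4 --b--> 6
6 --a--> 4
4 --a--> 1
1 --a--> 3
3 --a--> 3
3 --a--> 3
3 --b--> 3
3 --b--> 3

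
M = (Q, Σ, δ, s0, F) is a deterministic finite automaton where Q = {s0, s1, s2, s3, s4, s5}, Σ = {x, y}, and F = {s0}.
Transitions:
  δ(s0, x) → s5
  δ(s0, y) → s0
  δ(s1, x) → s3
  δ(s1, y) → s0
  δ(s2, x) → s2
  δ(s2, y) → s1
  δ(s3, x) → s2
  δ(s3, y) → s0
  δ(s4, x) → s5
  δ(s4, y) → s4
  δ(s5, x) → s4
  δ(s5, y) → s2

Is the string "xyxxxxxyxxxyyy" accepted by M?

s0 --x--> s5
s5 --y--> s2
s2 --x--> s2
s2 --x--> s2
s2 --x--> s2
s2 --x--> s2
s2 --x--> s2
s2 --y--> s1
s1 --x--> s3
s3 --x--> s2
s2 --x--> s2
s2 --y--> s1
s1 --y--> s0
s0 --y--> s0
End in state s0, which is an accepting state.

accepted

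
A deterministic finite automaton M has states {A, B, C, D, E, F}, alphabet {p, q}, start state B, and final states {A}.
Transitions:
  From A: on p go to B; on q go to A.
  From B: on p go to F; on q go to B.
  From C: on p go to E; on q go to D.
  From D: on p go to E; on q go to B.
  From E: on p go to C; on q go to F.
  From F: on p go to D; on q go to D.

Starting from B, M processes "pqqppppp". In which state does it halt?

E

B --p--> F
F --q--> D
D --q--> B
B --p--> F
F --p--> D
D --p--> E
E --p--> C
C --p--> E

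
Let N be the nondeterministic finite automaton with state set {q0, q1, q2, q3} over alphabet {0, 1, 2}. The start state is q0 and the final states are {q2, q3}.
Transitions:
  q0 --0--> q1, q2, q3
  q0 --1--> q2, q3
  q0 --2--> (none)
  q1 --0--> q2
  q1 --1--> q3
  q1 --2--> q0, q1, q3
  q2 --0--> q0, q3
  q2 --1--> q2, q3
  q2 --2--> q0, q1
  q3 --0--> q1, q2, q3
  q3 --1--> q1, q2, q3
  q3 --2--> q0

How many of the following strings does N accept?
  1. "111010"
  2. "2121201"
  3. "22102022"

"111010": accepted
"2121201": rejected
"22102022": rejected

1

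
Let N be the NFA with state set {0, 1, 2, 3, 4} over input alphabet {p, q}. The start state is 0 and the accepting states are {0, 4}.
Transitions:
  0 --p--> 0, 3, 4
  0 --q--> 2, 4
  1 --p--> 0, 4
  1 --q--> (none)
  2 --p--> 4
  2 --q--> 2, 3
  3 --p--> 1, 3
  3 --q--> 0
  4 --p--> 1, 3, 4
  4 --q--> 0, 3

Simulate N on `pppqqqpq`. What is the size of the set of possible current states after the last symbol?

Start: {0}
read p: {0, 3, 4}
read p: {0, 1, 3, 4}
read p: {0, 1, 3, 4}
read q: {0, 2, 3, 4}
read q: {0, 2, 3, 4}
read q: {0, 2, 3, 4}
read p: {0, 1, 3, 4}
read q: {0, 2, 3, 4}
Final reachable set {0, 2, 3, 4} has 4 states.

4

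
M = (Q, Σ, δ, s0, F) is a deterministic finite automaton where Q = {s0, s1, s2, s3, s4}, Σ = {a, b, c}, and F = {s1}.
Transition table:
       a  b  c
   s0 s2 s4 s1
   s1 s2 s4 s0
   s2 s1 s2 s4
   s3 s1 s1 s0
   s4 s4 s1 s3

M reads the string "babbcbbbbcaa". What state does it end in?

s2

s0 --b--> s4
s4 --a--> s4
s4 --b--> s1
s1 --b--> s4
s4 --c--> s3
s3 --b--> s1
s1 --b--> s4
s4 --b--> s1
s1 --b--> s4
s4 --c--> s3
s3 --a--> s1
s1 --a--> s2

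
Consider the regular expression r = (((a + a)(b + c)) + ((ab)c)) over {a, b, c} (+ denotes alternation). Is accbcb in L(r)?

Neither ((a+a)(b+c)) nor ((ab)c) matches accbcb.

no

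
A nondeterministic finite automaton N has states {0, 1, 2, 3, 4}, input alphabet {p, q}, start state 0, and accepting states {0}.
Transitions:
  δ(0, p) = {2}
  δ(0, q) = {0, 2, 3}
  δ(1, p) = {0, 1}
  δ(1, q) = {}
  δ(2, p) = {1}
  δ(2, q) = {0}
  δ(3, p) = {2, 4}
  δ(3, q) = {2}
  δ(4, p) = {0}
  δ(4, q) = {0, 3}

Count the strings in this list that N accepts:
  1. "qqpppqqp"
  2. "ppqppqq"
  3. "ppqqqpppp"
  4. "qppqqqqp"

"qqpppqqp": rejected
"ppqppqq": rejected
"ppqqqpppp": rejected
"qppqqqqp": rejected

0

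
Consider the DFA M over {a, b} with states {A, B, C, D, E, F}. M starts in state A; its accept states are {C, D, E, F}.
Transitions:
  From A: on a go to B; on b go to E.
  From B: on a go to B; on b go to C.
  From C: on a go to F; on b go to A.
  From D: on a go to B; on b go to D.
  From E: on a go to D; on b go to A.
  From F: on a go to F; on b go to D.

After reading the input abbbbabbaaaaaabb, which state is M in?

A --a--> B
B --b--> C
C --b--> A
A --b--> E
E --b--> A
A --a--> B
B --b--> C
C --b--> A
A --a--> B
B --a--> B
B --a--> B
B --a--> B
B --a--> B
B --a--> B
B --b--> C
C --b--> A

A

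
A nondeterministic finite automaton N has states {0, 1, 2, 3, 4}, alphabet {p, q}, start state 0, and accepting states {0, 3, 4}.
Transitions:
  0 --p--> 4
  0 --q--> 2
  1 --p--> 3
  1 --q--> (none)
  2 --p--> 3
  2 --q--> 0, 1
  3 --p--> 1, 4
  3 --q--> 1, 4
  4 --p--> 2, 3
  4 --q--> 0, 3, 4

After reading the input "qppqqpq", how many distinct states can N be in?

Start: {0}
read q: {2}
read p: {3}
read p: {1, 4}
read q: {0, 3, 4}
read q: {0, 1, 2, 3, 4}
read p: {1, 2, 3, 4}
read q: {0, 1, 3, 4}
Final reachable set {0, 1, 3, 4} has 4 states.

4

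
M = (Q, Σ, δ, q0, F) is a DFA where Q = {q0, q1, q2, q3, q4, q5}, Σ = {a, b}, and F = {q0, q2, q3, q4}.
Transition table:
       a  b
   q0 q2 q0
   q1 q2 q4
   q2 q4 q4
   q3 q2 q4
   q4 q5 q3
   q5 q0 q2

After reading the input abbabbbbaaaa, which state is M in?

q0 --a--> q2
q2 --b--> q4
q4 --b--> q3
q3 --a--> q2
q2 --b--> q4
q4 --b--> q3
q3 --b--> q4
q4 --b--> q3
q3 --a--> q2
q2 --a--> q4
q4 --a--> q5
q5 --a--> q0

q0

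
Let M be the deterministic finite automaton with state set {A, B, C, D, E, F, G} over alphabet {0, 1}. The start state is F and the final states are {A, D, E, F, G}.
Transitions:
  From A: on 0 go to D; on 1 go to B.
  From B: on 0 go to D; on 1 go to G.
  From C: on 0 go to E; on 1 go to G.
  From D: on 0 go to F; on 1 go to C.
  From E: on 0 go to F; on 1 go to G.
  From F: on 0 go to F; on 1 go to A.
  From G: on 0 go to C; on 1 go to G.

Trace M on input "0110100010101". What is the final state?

F --0--> F
F --1--> A
A --1--> B
B --0--> D
D --1--> C
C --0--> E
E --0--> F
F --0--> F
F --1--> A
A --0--> D
D --1--> C
C --0--> E
E --1--> G

G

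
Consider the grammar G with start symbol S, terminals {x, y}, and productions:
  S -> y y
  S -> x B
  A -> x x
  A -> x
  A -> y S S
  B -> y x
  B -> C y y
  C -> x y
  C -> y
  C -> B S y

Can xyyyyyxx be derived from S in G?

no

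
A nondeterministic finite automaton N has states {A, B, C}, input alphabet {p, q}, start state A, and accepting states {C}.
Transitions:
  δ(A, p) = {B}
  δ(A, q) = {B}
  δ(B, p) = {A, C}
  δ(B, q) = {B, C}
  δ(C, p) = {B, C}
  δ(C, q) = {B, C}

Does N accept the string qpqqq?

accepted

Start: {A}
read q: {B}
read p: {A, C}
read q: {B, C}
read q: {B, C}
read q: {B, C}
Reachable ∩ accepting = {C} — nonempty.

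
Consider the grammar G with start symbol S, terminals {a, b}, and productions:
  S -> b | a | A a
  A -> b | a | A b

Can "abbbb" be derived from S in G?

no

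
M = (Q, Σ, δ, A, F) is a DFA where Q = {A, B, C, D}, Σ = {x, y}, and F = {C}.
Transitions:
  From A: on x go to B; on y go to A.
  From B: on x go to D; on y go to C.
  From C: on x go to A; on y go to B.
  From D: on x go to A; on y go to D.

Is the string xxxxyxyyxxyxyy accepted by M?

rejected

A --x--> B
B --x--> D
D --x--> A
A --x--> B
B --y--> C
C --x--> A
A --y--> A
A --y--> A
A --x--> B
B --x--> D
D --y--> D
D --x--> A
A --y--> A
A --y--> A
End in state A, which is not an accepting state.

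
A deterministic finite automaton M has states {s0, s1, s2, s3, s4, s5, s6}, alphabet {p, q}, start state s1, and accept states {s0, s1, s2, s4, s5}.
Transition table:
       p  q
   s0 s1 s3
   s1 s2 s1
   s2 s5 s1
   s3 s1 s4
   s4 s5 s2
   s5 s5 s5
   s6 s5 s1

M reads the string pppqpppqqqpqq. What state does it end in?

s1 --p--> s2
s2 --p--> s5
s5 --p--> s5
s5 --q--> s5
s5 --p--> s5
s5 --p--> s5
s5 --p--> s5
s5 --q--> s5
s5 --q--> s5
s5 --q--> s5
s5 --p--> s5
s5 --q--> s5
s5 --q--> s5

s5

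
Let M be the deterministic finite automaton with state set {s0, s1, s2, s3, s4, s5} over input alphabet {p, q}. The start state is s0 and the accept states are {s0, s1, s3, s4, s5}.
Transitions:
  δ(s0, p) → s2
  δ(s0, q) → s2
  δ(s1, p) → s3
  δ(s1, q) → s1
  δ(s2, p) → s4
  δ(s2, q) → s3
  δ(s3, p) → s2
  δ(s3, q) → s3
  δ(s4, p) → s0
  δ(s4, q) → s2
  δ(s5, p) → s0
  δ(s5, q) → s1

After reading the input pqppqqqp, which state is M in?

s0 --p--> s2
s2 --q--> s3
s3 --p--> s2
s2 --p--> s4
s4 --q--> s2
s2 --q--> s3
s3 --q--> s3
s3 --p--> s2

s2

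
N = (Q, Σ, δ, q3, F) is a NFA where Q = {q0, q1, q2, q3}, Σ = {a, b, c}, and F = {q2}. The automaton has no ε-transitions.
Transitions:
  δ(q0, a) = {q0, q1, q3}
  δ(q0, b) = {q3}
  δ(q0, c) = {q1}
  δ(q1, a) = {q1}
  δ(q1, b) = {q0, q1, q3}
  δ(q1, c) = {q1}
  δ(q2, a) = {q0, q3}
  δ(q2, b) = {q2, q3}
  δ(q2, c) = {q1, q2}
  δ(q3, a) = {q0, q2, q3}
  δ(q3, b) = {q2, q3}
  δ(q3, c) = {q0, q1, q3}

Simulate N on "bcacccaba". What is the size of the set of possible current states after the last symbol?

Start: {q3}
read b: {q2, q3}
read c: {q0, q1, q2, q3}
read a: {q0, q1, q2, q3}
read c: {q0, q1, q2, q3}
read c: {q0, q1, q2, q3}
read c: {q0, q1, q2, q3}
read a: {q0, q1, q2, q3}
read b: {q0, q1, q2, q3}
read a: {q0, q1, q2, q3}
Final reachable set {q0, q1, q2, q3} has 4 states.

4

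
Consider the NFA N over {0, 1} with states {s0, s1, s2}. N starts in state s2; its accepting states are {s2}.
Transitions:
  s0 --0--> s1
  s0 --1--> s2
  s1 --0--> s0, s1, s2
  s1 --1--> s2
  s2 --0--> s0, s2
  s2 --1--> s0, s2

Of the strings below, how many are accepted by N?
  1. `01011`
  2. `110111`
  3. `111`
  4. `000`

`01011`: accepted
`110111`: accepted
`111`: accepted
`000`: accepted

4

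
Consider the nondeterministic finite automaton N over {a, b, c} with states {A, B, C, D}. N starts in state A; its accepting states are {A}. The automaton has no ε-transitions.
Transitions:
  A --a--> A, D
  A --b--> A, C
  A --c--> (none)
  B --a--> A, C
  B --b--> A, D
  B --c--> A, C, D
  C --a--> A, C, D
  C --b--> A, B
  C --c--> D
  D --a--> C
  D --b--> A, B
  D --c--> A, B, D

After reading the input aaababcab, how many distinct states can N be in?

Start: {A}
read a: {A, D}
read a: {A, C, D}
read a: {A, C, D}
read b: {A, B, C}
read a: {A, C, D}
read b: {A, B, C}
read c: {A, C, D}
read a: {A, C, D}
read b: {A, B, C}
Final reachable set {A, B, C} has 3 states.

3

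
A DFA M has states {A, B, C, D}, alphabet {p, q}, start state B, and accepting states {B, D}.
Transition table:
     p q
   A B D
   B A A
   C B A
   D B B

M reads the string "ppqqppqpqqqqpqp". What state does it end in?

B

B --p--> A
A --p--> B
B --q--> A
A --q--> D
D --p--> B
B --p--> A
A --q--> D
D --p--> B
B --q--> A
A --q--> D
D --q--> B
B --q--> A
A --p--> B
B --q--> A
A --p--> B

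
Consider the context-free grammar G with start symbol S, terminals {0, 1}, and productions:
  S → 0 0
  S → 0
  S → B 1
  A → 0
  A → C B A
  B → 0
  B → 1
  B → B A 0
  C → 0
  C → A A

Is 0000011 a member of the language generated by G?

no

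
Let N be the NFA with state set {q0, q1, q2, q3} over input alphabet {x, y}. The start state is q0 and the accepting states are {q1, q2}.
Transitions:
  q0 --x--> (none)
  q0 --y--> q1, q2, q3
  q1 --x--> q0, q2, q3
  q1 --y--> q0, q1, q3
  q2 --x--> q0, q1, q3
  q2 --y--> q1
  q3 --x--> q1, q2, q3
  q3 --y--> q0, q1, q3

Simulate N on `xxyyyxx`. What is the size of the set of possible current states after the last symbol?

Start: {q0}
read x: {}
The reachable set is empty and stays empty for the remaining 6 symbols.
Final reachable set {} has 0 states.

0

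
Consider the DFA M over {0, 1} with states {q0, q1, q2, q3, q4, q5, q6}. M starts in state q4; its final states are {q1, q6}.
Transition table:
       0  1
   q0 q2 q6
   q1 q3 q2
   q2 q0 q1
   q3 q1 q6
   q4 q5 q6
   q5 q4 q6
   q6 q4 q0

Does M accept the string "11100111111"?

q4 --1--> q6
q6 --1--> q0
q0 --1--> q6
q6 --0--> q4
q4 --0--> q5
q5 --1--> q6
q6 --1--> q0
q0 --1--> q6
q6 --1--> q0
q0 --1--> q6
q6 --1--> q0
End in state q0, which is not an accepting state.

rejected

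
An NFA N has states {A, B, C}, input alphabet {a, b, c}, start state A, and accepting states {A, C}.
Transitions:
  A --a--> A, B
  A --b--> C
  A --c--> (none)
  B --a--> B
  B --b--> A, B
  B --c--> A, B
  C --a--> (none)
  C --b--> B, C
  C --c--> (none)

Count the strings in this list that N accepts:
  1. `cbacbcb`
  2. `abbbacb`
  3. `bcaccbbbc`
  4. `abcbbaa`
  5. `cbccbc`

`cbacbcb`: rejected
`abbbacb`: accepted
`bcaccbbbc`: rejected
`abcbbaa`: accepted
`cbccbc`: rejected

2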